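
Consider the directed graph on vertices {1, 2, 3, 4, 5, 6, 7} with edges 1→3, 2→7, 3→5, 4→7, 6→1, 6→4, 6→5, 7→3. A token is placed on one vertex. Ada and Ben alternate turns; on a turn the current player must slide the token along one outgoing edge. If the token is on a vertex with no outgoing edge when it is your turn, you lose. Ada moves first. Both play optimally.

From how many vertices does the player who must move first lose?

3

Positions with no move are L. A position that does have a move is losing for the player to move precisely when every available move leads to a winning position for the opponent. Fill in the labels:
Every edge goes from a vertex to one that appears earlier in the order 5, 3, 7, 1, 4, 6, 2, so processing vertices in that order labels each vertex after all of its successors.
5: no outgoing edge → L
3: →5(L), so W
7: →3(W) only, which is W, so L
1: →3(W) only, which is W, so L
4: →7(L), so W
6: →1(L), so W
2: →7(L), so W
The L vertices are 1, 5, 7; that is 3 in all.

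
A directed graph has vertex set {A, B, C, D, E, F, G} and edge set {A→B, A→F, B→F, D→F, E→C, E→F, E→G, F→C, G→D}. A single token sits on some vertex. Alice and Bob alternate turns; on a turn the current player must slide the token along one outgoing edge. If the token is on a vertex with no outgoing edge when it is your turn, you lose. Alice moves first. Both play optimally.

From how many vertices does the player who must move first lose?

3

Positions with no move are L. A position that does have a move is losing for the player to move precisely when every available move leads to a winning position for the opponent. Fill in the labels:
Every edge goes from a vertex to one that appears earlier in the order C, F, D, G, E, B, A, so processing vertices in that order labels each vertex after all of its successors.
C: no outgoing edge → L
F: →C(L), so W
D: →F(W) only, which is W, so L
G: →D(L), so W
E: →C(L), so W
B: →F(W) only, which is W, so L
A: →B(L), so W
The L vertices are B, C, D; that is 3 in all.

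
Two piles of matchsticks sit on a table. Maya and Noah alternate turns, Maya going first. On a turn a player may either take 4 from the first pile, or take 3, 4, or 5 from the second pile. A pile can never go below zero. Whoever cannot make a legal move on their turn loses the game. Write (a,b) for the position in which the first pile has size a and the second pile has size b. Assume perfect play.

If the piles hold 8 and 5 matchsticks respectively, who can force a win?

Maya wins.

Positions with no move are L. A position that does have a move is losing for the player to move precisely when every available move leads to a winning position for the opponent. Fill in the labels:
No move ever increases a pile, so every position that can arise here has a ≤ 8 and b ≤ 5; it is enough to label the cells with 0 ≤ a ≤ 8 and 0 ≤ b ≤ 5.
Every move lowers a or b (never raises either), so fill the grid row by row in increasing a, and left to right within a row: each cell's successors are then already labelled.
      b=0  b=1  b=2  b=3  b=4  b=5
a=0:    L    L    L    W    W    W
a=1:    L    L    L    W    W    W
a=2:    L    L    L    W    W    W
a=3:    L    L    L    W    W    W
a=4:    W    W    W    L    L    L
a=5:    W    W    W    L    L    L
a=6:    W    W    W    L    L    L
a=7:    W    W    W    L    L    L
a=8:    L    L    L    W    W    W
Cells with no legal move (terminal, hence L): (0,0), (0,1), (0,2), (1,0), (1,1), (1,2), (2,0), (2,1), (2,2), (3,0), (3,1), (3,2).
The remaining L cells, each justified by listing all of its moves:
(4,3): L (options (0,3)(W), (4,0)(W) are all W)
(4,4): L (options (0,4)(W), (4,1)(W), (4,0)(W) are all W)
(4,5): L (options (0,5)(W), (4,2)(W), (4,1)(W), (4,0)(W) are all W)
(5,3): L (options (1,3)(W), (5,0)(W) are all W)
(5,4): L (options (1,4)(W), (5,1)(W), (5,0)(W) are all W)
(5,5): L (options (1,5)(W), (5,2)(W), (5,1)(W), (5,0)(W) are all W)
(6,3): L (options (2,3)(W), (6,0)(W) are all W)
(6,4): L (options (2,4)(W), (6,1)(W), (6,0)(W) are all W)
(6,5): L (options (2,5)(W), (6,2)(W), (6,1)(W), (6,0)(W) are all W)
(7,3): L (options (3,3)(W), (7,0)(W) are all W)
(7,4): L (options (3,4)(W), (7,1)(W), (7,0)(W) are all W)
(7,5): L (options (3,5)(W), (7,2)(W), (7,1)(W), (7,0)(W) are all W)
(8,0): L (sole option (4,0)(W) is W)
(8,1): L (sole option (4,1)(W) is W)
(8,2): L (sole option (4,2)(W) is W)
Every other cell has at least one move into one of the L cells above, so it is W.
From (8,5) Maya can move to (4,5), reaching an L position.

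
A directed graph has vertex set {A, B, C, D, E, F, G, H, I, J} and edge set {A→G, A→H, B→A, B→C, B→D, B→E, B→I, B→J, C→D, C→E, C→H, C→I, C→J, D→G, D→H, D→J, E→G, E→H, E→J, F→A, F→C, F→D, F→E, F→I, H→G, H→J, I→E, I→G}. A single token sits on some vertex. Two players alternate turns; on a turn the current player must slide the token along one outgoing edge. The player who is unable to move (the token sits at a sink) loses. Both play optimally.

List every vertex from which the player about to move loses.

F, G, J

Work bottom-up. With no move the player to move loses. Otherwise the position is W if at least one move leads to an L position for the opponent, and L if every move leads to a W.
Every edge goes from a vertex to one that appears earlier in the order G, J, H, E, D, A, I, C, B, F, so processing vertices in that order labels each vertex after all of its successors.
G: no outgoing edge → L
J: no outgoing edge → L
H: →J(L), so W
E: →J(L), so W
D: →J(L), so W
A: →G(L), so W
I: →G(L), so W
C: →J(L), so W
B: →J(L), so W
F: →C(W), I(W), A(W), D(W), E(W) — all W, so L
The losing starting vertices are exactly the entries labelled L in this table (3 of them).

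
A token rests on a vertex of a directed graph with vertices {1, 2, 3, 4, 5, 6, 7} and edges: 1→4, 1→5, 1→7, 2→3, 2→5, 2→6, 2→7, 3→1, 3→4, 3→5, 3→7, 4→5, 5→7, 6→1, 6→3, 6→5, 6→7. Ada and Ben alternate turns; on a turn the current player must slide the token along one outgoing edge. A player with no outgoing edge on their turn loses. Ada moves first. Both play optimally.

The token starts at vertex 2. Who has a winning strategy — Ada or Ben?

Compute win/loss labels from the base case upward. A position with no move is L. Any other position is W if it can reach an L in one move, else L.
Every edge goes from a vertex to one that appears earlier in the order 7, 5, 4, 1, 3, 6, 2, so processing vertices in that order labels each vertex after all of its successors.
7: no outgoing edge → L
5: can move to 7, which is L ⇒ W
4: the only move is to 5(W), a W ⇒ L
1: can move to 4, which is L ⇒ W
3: can move to 4, which is L ⇒ W
6: can move to 7, which is L ⇒ W
2: can move to 7, which is L ⇒ W
From 2 Ada can move to 7, reaching an L position.

Ada wins.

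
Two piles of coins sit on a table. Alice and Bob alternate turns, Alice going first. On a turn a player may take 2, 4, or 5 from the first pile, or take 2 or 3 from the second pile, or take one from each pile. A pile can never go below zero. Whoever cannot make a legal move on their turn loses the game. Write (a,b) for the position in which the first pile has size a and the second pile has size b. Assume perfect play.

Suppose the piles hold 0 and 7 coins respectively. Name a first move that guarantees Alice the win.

Move to (0,5).

Compute win/loss labels from the base case upward. A position with no move is L. Any other position is W if it can reach an L in one move, else L.
No move ever increases a pile, so every position that can arise here has a ≤ 0 and b ≤ 7; it is enough to label the cells with 0 ≤ a ≤ 0 and 0 ≤ b ≤ 7.
Every move lowers a or b (never raises either), so fill the grid row by row in increasing a, and left to right within a row: each cell's successors are then already labelled.
      b=0  b=1  b=2  b=3  b=4  b=5  b=6  b=7
a=0:    L    L    W    W    W    L    L    W
Cells with no legal move (terminal, hence L): (0,0), (0,1).
The remaining L cells, each justified by listing all of its moves:
(0,5): only reaches (0,3)(W), (0,2)(W), all W → L
(0,6): only reaches (0,4)(W), (0,3)(W), all W → L
Every other cell has at least one move into one of the L cells above, so it is W.
From (0,7), the L positions reachable in one move are: (0,5).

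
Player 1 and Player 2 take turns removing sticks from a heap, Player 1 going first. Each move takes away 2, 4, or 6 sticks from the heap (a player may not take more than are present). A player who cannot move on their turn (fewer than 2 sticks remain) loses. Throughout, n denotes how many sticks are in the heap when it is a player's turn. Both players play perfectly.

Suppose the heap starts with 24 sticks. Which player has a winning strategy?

Player 2 wins.

Work bottom-up. With no move the player to move loses. Otherwise the position is W if at least one move leads to an L position for the opponent, and L if every move leads to a W.
n=0: no move → L
n=1: no move → L
n=2: W (go to 0, an L position)
n=3: W (go to 1, an L position)
n=4: W (go to 0, an L position)
n=5: W (go to 1, an L position)
n=6: W (go to 0, an L position)
n=7: W (go to 1, an L position)
n=8: L (options 6(W), 4(W), 2(W) are all W)
n=9: L (options 7(W), 5(W), 3(W) are all W)
n=10: W (go to 8, an L position)
n=11: W (go to 9, an L position)
n=12: W (go to 8, an L position)
n=13: W (go to 9, an L position)
n=14: W (go to 8, an L position)
n=15: W (go to 9, an L position)
n=16: L (options 14(W), 12(W), 10(W) are all W)
n=17: L (options 15(W), 13(W), 11(W) are all W)
n=18: W (go to 16, an L position)
n=19: W (go to 17, an L position)
n=20: W (go to 16, an L position)
n=21: W (go to 17, an L position)
n=22: W (go to 16, an L position)
n=23: W (go to 17, an L position)
n=24: L (options 22(W), 20(W), 18(W) are all W)
Every move from 24 reaches a W position, so the mover loses.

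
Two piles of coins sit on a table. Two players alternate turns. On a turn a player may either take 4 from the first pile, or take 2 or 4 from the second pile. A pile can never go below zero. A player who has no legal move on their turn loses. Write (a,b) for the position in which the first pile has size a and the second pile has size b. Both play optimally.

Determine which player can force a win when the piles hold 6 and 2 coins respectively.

The second player wins.

Build the W/L table. Terminal = L. A non-terminal position is W if it has a move to some L; otherwise it is L.
No move ever increases a pile, so every position that can arise here has a ≤ 6 and b ≤ 2; it is enough to label the cells with 0 ≤ a ≤ 6 and 0 ≤ b ≤ 2.
Every move lowers a or b (never raises either), so fill the grid row by row in increasing a, and left to right within a row: each cell's successors are then already labelled.
      b=0  b=1  b=2
a=0:    L    L    W
a=1:    L    L    W
a=2:    L    L    W
a=3:    L    L    W
a=4:    W    W    L
a=5:    W    W    L
a=6:    W    W    L
Cells with no legal move (terminal, hence L): (0,0), (0,1), (1,0), (1,1), (2,0), (2,1), (3,0), (3,1).
The remaining L cells, each justified by listing all of its moves:
(4,2): moves to (0,2)(W), (4,0)(W); every one is W ⇒ L
(5,2): moves to (1,2)(W), (5,0)(W); every one is W ⇒ L
(6,2): moves to (2,2)(W), (6,0)(W); every one is W ⇒ L
Every other cell has at least one move into one of the L cells above, so it is W.
The starting position (6,2) is L: whatever the player to move does, the opponent receives a W position.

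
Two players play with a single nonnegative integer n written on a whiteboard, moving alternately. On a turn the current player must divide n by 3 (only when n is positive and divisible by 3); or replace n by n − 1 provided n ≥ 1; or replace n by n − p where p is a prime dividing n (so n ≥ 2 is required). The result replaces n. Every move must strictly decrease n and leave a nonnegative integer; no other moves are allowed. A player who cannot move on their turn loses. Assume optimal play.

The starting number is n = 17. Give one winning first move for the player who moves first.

Move to 0.

Classify positions by backward induction: terminal positions (no move available) are L. From any other position, the mover wins iff some move reaches an L.
n=0: no move → L
n=1: reaches L-position 0 → W
n=2: reaches L-position 0 → W
n=3: reaches L-position 0 → W
n=4: only reaches 2(W), 3(W), all W → L
n=5: reaches L-position 0 → W
n=6: reaches L-position 4 → W
n=7: reaches L-position 0 → W
n=8: only reaches 6(W), 7(W), all W → L
n=9: reaches L-position 8 → W
n=10: reaches L-position 8 → W
n=11: reaches L-position 0 → W
n=12: reaches L-position 4 → W
n=13: reaches L-position 0 → W
n=14: only reaches 7(W), 12(W), 13(W), all W → L
n=15: reaches L-position 14 → W
n=16: reaches L-position 14 → W
n=17: reaches L-position 0 → W
From 17, the L positions reachable in one move are: 0.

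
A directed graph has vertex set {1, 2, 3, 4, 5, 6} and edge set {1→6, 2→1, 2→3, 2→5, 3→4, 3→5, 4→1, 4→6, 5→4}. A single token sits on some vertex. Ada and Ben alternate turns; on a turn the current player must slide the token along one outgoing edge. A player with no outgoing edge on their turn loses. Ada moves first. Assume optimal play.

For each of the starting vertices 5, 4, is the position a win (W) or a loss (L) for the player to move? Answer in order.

Use the standard recursion: the mover loses at a terminal position; elsewhere, the mover wins exactly when some move hands the opponent an L position.
Every edge goes from a vertex to one that appears earlier in the order 6, 1, 4, 5, 3, 2, so processing vertices in that order labels each vertex after all of its successors.
6: no outgoing edge → L
1: W (go to 6, an L position)
4: W (go to 6, an L position)
5: L (sole option 4(W) is W)
3: W (go to 5, an L position)
2: W (go to 5, an L position)

5: L, 4: W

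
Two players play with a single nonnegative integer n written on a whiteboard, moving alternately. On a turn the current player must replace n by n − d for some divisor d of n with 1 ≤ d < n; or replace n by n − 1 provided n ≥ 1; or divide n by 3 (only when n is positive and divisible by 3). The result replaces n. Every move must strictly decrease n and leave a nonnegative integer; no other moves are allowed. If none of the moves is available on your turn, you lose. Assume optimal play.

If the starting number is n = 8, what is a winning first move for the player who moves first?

Move to 7.

Positions with no move are L. A position that does have a move is losing for the player to move precisely when every available move leads to a winning position for the opponent. Fill in the labels:
n=0: no move → L
n=1: W (go to 0, an L position)
n=2: L (sole option 1(W) is W)
n=3: W (go to 2, an L position)
n=4: W (go to 2, an L position)
n=5: L (sole option 4(W) is W)
n=6: W (go to 2, an L position)
n=7: L (sole option 6(W) is W)
n=8: W (go to 7, an L position)
From 8, the L positions reachable in one move are: 7.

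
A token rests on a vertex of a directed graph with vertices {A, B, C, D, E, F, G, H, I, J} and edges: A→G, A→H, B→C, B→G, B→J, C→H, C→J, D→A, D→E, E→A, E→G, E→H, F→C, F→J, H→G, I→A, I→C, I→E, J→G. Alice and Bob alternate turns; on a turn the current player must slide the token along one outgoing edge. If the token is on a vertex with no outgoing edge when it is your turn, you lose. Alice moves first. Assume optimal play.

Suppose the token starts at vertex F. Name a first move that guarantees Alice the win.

Label each position W (a win for the player to move) or L (a loss). A position with no legal move is L; any other position is W exactly when some move reaches an L, and L when every move reaches a W.
Every edge goes from a vertex to one that appears earlier in the order G, J, H, A, C, E, F, D, I, B, so processing vertices in that order labels each vertex after all of its successors.
G: no outgoing edge → L
J: W (go to G, an L position)
H: W (go to G, an L position)
A: W (go to G, an L position)
C: L (options H(W), J(W) are all W)
E: W (go to G, an L position)
F: W (go to C, an L position)
D: L (options E(W), A(W) are all W)
I: W (go to C, an L position)
B: W (go to C, an L position)
From F, the L positions reachable in one move are: C.

Move to C.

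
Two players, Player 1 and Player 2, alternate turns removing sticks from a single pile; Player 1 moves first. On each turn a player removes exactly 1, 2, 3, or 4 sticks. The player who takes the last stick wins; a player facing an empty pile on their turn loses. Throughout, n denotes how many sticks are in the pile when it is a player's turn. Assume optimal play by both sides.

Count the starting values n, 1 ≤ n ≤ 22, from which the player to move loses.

4

Compute win/loss labels from the base case upward. A position with no move is L. Any other position is W if it can reach an L in one move, else L.
n=0: no move → L
n=1: reaches L-position 0 → W
n=2: reaches L-position 0 → W
n=3: reaches L-position 0 → W
n=4: reaches L-position 0 → W
n=5: only reaches 4(W), 3(W), 2(W), 1(W), all W → L
n=6: reaches L-position 5 → W
n=7: reaches L-position 5 → W
n=8: reaches L-position 5 → W
n=9: reaches L-position 5 → W
n=10: only reaches 9(W), 8(W), 7(W), 6(W), all W → L
n=11: reaches L-position 10 → W
n=12: reaches L-position 10 → W
n=13: reaches L-position 10 → W
n=14: reaches L-position 10 → W
n=15: only reaches 14(W), 13(W), 12(W), 11(W), all W → L
n=16: reaches L-position 15 → W
n=17: reaches L-position 15 → W
n=18: reaches L-position 15 → W
n=19: reaches L-position 15 → W
n=20: only reaches 19(W), 18(W), 17(W), 16(W), all W → L
n=21: reaches L-position 20 → W
n=22: reaches L-position 20 → W
L entries with 1 ≤ n ≤ 22 (n=0 is outside the asked range and is not counted): n = 5, 10, 15, 20; that makes 4.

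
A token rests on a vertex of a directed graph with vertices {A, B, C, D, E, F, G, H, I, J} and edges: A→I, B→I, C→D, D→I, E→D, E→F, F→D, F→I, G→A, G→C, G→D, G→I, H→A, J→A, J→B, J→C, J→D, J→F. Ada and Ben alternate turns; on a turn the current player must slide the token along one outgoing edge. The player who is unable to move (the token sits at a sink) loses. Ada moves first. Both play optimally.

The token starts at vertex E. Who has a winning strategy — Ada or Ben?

Ben wins.

Use the standard recursion: the mover loses at a terminal position; elsewhere, the mover wins exactly when some move hands the opponent an L position.
Every edge goes from a vertex to one that appears earlier in the order I, D, F, E, A, B, C, G, H, J, so processing vertices in that order labels each vertex after all of its successors.
I: no outgoing edge → L
D: can move to I, which is L ⇒ W
F: can move to I, which is L ⇒ W
E: moves to F(W), D(W); every one is W ⇒ L
A: can move to I, which is L ⇒ W
B: can move to I, which is L ⇒ W
C: the only move is to D(W), a W ⇒ L
G: can move to C, which is L ⇒ W
H: the only move is to A(W), a W ⇒ L
J: can move to C, which is L ⇒ W
Every move from E reaches a W position, so the mover loses.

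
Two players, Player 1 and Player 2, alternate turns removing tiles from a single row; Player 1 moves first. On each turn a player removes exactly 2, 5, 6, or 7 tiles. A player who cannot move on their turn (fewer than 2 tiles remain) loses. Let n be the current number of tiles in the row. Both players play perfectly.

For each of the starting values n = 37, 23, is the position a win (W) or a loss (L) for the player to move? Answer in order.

Classify positions by backward induction: terminal positions (no move available) are L. From any other position, the mover wins iff some move reaches an L.
n=0: no move → L
n=1: no move → L
n=2: W (go to 0, an L position)
n=3: W (go to 1, an L position)
n=4: L (sole option 2(W) is W)
n=5: W (go to 0, an L position)
n=6: W (go to 4, an L position)
n=7: W (go to 1, an L position)
n=8: W (go to 1, an L position)
n=9: W (go to 4, an L position)
n=10: W (go to 4, an L position)
n=11: W (go to 4, an L position)
n=12: L (options 10(W), 7(W), 6(W), 5(W) are all W)
n=13: L (options 11(W), 8(W), 7(W), 6(W) are all W)
n=14: W (go to 12, an L position)
n=15: W (go to 13, an L position)
n=16: L (options 14(W), 11(W), 10(W), 9(W) are all W)
n=17: W (go to 12, an L position)
n=18: W (go to 16, an L position)
n=19: W (go to 13, an L position)
n=20: W (go to 13, an L position)
n=21: W (go to 16, an L position)
n=22: W (go to 16, an L position)
n=23: W (go to 16, an L position)
n=24: L (options 22(W), 19(W), 18(W), 17(W) are all W)
n=25: L (options 23(W), 20(W), 19(W), 18(W) are all W)
n=26: W (go to 24, an L position)
n=27: W (go to 25, an L position)
n=28: L (options 26(W), 23(W), 22(W), 21(W) are all W)
n=29: W (go to 24, an L position)
n=30: W (go to 28, an L position)
n=31: W (go to 25, an L position)
n=32: W (go to 25, an L position)
n=33: W (go to 28, an L position)
n=34: W (go to 28, an L position)
n=35: W (go to 28, an L position)
n=36: L (options 34(W), 31(W), 30(W), 29(W) are all W)
n=37: L (options 35(W), 32(W), 31(W), 30(W) are all W)

37: L, 23: W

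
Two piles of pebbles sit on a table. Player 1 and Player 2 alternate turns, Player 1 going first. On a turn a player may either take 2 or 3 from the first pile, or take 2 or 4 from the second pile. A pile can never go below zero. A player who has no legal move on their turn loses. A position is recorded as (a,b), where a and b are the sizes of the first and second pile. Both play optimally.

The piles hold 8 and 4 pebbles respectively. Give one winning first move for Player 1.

Build the W/L table. Terminal = L. A non-terminal position is W if it has a move to some L; otherwise it is L.
No move ever increases a pile, so every position that can arise here has a ≤ 8 and b ≤ 4; it is enough to label the cells with 0 ≤ a ≤ 8 and 0 ≤ b ≤ 4.
Every move lowers a or b (never raises either), so fill the grid row by row in increasing a, and left to right within a row: each cell's successors are then already labelled.
      b=0  b=1  b=2  b=3  b=4
a=0:    L    L    W    W    W
a=1:    L    L    W    W    W
a=2:    W    W    L    L    W
a=3:    W    W    L    L    W
a=4:    W    W    W    W    L
a=5:    L    L    W    W    W
a=6:    L    L    W    W    W
a=7:    W    W    L    L    W
a=8:    W    W    L    L    W
Cells with no legal move (terminal, hence L): (0,0), (0,1), (1,0), (1,1).
The remaining L cells, each justified by listing all of its moves:
(2,2): only reaches (0,2)(W), (2,0)(W), all W → L
(2,3): only reaches (0,3)(W), (2,1)(W), all W → L
(3,2): only reaches (1,2)(W), (0,2)(W), (3,0)(W), all W → L
(3,3): only reaches (1,3)(W), (0,3)(W), (3,1)(W), all W → L
(4,4): only reaches (2,4)(W), (1,4)(W), (4,2)(W), (4,0)(W), all W → L
(5,0): only reaches (3,0)(W), (2,0)(W), all W → L
(5,1): only reaches (3,1)(W), (2,1)(W), all W → L
(6,0): only reaches (4,0)(W), (3,0)(W), all W → L
(6,1): only reaches (4,1)(W), (3,1)(W), all W → L
(7,2): only reaches (5,2)(W), (4,2)(W), (7,0)(W), all W → L
(7,3): only reaches (5,3)(W), (4,3)(W), (7,1)(W), all W → L
(8,2): only reaches (6,2)(W), (5,2)(W), (8,0)(W), all W → L
(8,3): only reaches (6,3)(W), (5,3)(W), (8,1)(W), all W → L
Every other cell has at least one move into one of the L cells above, so it is W.
From (8,4), the L positions reachable in one move are: (8,2).

Move to (8,2).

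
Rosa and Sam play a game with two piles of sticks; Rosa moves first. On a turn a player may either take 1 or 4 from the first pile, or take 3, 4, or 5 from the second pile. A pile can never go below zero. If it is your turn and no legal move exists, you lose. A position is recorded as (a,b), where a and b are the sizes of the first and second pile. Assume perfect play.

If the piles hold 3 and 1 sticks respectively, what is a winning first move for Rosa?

Classify positions by backward induction: terminal positions (no move available) are L. From any other position, the mover wins iff some move reaches an L.
No move ever increases a pile, so every position that can arise here has a ≤ 3 and b ≤ 1; it is enough to label the cells with 0 ≤ a ≤ 3 and 0 ≤ b ≤ 1.
Every move lowers a or b (never raises either), so fill the grid row by row in increasing a, and left to right within a row: each cell's successors are then already labelled.
      b=0  b=1
a=0:    L    L
a=1:    W    W
a=2:    L    L
a=3:    W    W
Cells with no legal move (terminal, hence L): (0,0), (0,1).
The remaining L cells, each justified by listing all of its moves:
(2,0): →(1,0)(W) only, which is W, so L
(2,1): →(1,1)(W) only, which is W, so L
Every other cell has at least one move into one of the L cells above, so it is W.
From (3,1), the L positions reachable in one move are: (2,1).

Move to (2,1).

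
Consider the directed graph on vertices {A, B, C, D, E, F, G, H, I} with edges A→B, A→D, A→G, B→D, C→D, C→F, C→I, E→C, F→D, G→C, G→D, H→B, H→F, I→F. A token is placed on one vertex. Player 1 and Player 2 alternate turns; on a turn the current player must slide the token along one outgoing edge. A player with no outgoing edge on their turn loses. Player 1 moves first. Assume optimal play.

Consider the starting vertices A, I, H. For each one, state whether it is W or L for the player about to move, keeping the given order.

Use the standard recursion: the mover loses at a terminal position; elsewhere, the mover wins exactly when some move hands the opponent an L position.
Every edge goes from a vertex to one that appears earlier in the order D, F, B, I, C, H, G, E, A, so processing vertices in that order labels each vertex after all of its successors.
D: no outgoing edge → L
F: W (go to D, an L position)
B: W (go to D, an L position)
I: L (sole option F(W) is W)
C: W (go to I, an L position)
H: L (options B(W), F(W) are all W)
G: W (go to D, an L position)
E: L (sole option C(W) is W)
A: W (go to D, an L position)

A: W, I: L, H: L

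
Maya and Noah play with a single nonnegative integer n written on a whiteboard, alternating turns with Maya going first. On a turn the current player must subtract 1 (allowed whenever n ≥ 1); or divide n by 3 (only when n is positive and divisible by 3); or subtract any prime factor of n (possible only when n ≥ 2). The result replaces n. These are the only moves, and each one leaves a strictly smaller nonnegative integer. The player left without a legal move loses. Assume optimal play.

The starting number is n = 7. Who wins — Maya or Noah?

Positions with no move are L. A position that does have a move is losing for the player to move precisely when every available move leads to a winning position for the opponent. Fill in the labels:
n=0: no move → L
n=1: reaches L-position 0 → W
n=2: reaches L-position 0 → W
n=3: reaches L-position 0 → W
n=4: only reaches 2(W), 3(W), all W → L
n=5: reaches L-position 0 → W
n=6: reaches L-position 4 → W
n=7: reaches L-position 0 → W
From 7 Maya can move to 0, reaching an L position.

Maya wins.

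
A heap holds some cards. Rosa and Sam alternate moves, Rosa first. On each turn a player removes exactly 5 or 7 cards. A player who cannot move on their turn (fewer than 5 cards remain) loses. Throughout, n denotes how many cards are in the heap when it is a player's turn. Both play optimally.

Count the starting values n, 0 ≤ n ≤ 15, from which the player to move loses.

9

Compute win/loss labels from the base case upward. A position with no move is L. Any other position is W if it can reach an L in one move, else L.
n=0: no move → L
n=1: no move → L
n=2: no move → L
n=3: no move → L
n=4: no move → L
n=5: W (go to 0, an L position)
n=6: W (go to 1, an L position)
n=7: W (go to 2, an L position)
n=8: W (go to 3, an L position)
n=9: W (go to 4, an L position)
n=10: W (go to 3, an L position)
n=11: W (go to 4, an L position)
n=12: L (options 7(W), 5(W) are all W)
n=13: L (options 8(W), 6(W) are all W)
n=14: L (options 9(W), 7(W) are all W)
n=15: L (options 10(W), 8(W) are all W)
L entries with 0 ≤ n ≤ 15: n = 0, 1, 2, 3, 4, 12, 13, 14, 15; that makes 9.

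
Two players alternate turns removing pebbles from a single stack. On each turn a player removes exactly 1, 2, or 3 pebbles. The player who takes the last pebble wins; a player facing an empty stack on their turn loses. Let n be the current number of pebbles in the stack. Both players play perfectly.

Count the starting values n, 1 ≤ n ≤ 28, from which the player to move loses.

7

Positions with no move are L. A position that does have a move is losing for the player to move precisely when every available move leads to a winning position for the opponent. Fill in the labels:
n=0: no move → L
n=1: →0(L), so W
n=2: →0(L), so W
n=3: →0(L), so W
n=4: →3(W), 2(W), 1(W) — all W, so L
n=5: →4(L), so W
n=6: →4(L), so W
n=7: →4(L), so W
n=8: →7(W), 6(W), 5(W) — all W, so L
n=9: →8(L), so W
n=10: →8(L), so W
n=11: →8(L), so W
n=12: →11(W), 10(W), 9(W) — all W, so L
n=13: →12(L), so W
n=14: →12(L), so W
n=15: →12(L), so W
n=16: →15(W), 14(W), 13(W) — all W, so L
n=17: →16(L), so W
n=18: →16(L), so W
n=19: →16(L), so W
n=20: →19(W), 18(W), 17(W) — all W, so L
n=21: →20(L), so W
n=22: →20(L), so W
n=23: →20(L), so W
n=24: →23(W), 22(W), 21(W) — all W, so L
n=25: →24(L), so W
n=26: →24(L), so W
n=27: →24(L), so W
n=28: →27(W), 26(W), 25(W) — all W, so L
L entries with 1 ≤ n ≤ 28 (n=0 is outside the asked range and is not counted): n = 4, 8, 12, 16, 20, 24, 28; that makes 7.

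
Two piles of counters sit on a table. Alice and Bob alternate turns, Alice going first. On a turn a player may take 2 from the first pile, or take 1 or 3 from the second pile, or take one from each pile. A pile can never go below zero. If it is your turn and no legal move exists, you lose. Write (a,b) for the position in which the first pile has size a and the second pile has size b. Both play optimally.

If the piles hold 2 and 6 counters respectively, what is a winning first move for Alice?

Move to (0,6).

Positions with no move are L. A position that does have a move is losing for the player to move precisely when every available move leads to a winning position for the opponent. Fill in the labels:
No move ever increases a pile, so every position that can arise here has a ≤ 2 and b ≤ 6; it is enough to label the cells with 0 ≤ a ≤ 2 and 0 ≤ b ≤ 6.
Every move lowers a or b (never raises either), so fill the grid row by row in increasing a, and left to right within a row: each cell's successors are then already labelled.
      b=0  b=1  b=2  b=3  b=4  b=5  b=6
a=0:    L    W    L    W    L    W    L
a=1:    L    W    L    W    L    W    L
a=2:    W    W    W    W    W    W    W
Cells with no legal move (terminal, hence L): (0,0), (1,0).
The remaining L cells, each justified by listing all of its moves:
(0,2): the only move is to (0,1)(W), a W ⇒ L
(0,4): moves to (0,3)(W), (0,1)(W); every one is W ⇒ L
(0,6): moves to (0,5)(W), (0,3)(W); every one is W ⇒ L
(1,2): moves to (1,1)(W), (0,1)(W); every one is W ⇒ L
(1,4): moves to (1,3)(W), (1,1)(W), (0,3)(W); every one is W ⇒ L
(1,6): moves to (1,5)(W), (1,3)(W), (0,5)(W); every one is W ⇒ L
Every other cell has at least one move into one of the L cells above, so it is W.
From (2,6), the L positions reachable in one move are: (0,6).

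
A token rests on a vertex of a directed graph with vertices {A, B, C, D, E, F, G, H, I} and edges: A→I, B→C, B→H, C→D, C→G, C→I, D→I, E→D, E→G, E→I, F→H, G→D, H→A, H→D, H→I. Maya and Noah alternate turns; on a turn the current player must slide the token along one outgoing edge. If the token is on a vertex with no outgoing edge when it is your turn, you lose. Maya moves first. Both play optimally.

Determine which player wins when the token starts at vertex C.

Maya wins.

Positions with no move are L. A position that does have a move is losing for the player to move precisely when every available move leads to a winning position for the opponent. Fill in the labels:
Every edge goes from a vertex to one that appears earlier in the order I, D, G, A, H, C, E, B, F, so processing vertices in that order labels each vertex after all of its successors.
I: no outgoing edge → L
D: can move to I, which is L ⇒ W
G: the only move is to D(W), a W ⇒ L
A: can move to I, which is L ⇒ W
H: can move to I, which is L ⇒ W
C: can move to G, which is L ⇒ W
E: can move to G, which is L ⇒ W
B: moves to C(W), H(W); every one is W ⇒ L
F: the only move is to H(W), a W ⇒ L
From C Maya can move to G, reaching an L position.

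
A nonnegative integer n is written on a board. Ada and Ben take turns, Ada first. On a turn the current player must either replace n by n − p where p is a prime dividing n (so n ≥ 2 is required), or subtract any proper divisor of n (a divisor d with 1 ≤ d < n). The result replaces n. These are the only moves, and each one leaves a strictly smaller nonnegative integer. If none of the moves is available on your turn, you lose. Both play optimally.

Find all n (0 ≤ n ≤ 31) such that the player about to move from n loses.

Work bottom-up. With no move the player to move loses. Otherwise the position is W if at least one move leads to an L position for the opponent, and L if every move leads to a W.
n=0: no move → L
n=1: no move → L
n=2: W (go to 0, an L position)
n=3: W (go to 0, an L position)
n=4: L (options 2(W), 3(W) are all W)
n=5: W (go to 0, an L position)
n=6: W (go to 4, an L position)
n=7: W (go to 0, an L position)
n=8: W (go to 4, an L position)
n=9: L (options 6(W), 8(W) are all W)
n=10: W (go to 9, an L position)
n=11: W (go to 0, an L position)
n=12: W (go to 9, an L position)
n=13: W (go to 0, an L position)
n=14: L (options 7(W), 12(W), 13(W) are all W)
n=15: W (go to 14, an L position)
n=16: W (go to 14, an L position)
n=17: W (go to 0, an L position)
n=18: W (go to 9, an L position)
n=19: W (go to 0, an L position)
n=20: L (options 10(W), 15(W), 16(W), 18(W), 19(W) are all W)
n=21: W (go to 14, an L position)
n=22: W (go to 20, an L position)
n=23: W (go to 0, an L position)
n=24: W (go to 20, an L position)
n=25: W (go to 20, an L position)
n=26: L (options 13(W), 24(W), 25(W) are all W)
n=27: W (go to 26, an L position)
n=28: W (go to 14, an L position)
n=29: W (go to 0, an L position)
n=30: W (go to 20, an L position)
n=31: W (go to 0, an L position)
Reading off the rows marked L gives the requested list; there are 7 such values of n.

0, 1, 4, 9, 14, 20, 26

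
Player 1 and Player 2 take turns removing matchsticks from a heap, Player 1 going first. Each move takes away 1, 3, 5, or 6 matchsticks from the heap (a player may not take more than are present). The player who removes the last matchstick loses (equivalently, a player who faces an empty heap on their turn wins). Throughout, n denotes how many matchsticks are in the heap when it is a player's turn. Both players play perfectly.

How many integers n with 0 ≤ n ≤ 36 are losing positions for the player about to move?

Work bottom-up. With no move the player to move wins. Otherwise the position is W if at least one move leads to an L position for the opponent, and L if every move leads to a W.
n=0: no move; the opponent has just taken the last matchstick and therefore loses → W
n=1: →0(W) only, which is W, so L
n=2: →1(L), so W
n=3: →2(W), 0(W) — all W, so L
n=4: →3(L), so W
n=5: →4(W), 2(W), 0(W) — all W, so L
n=6: →5(L), so W
n=7: →1(L), so W
n=8: →5(L), so W
n=9: →3(L), so W
n=10: →5(L), so W
n=11: →5(L), so W
n=12: →11(W), 9(W), 7(W), 6(W) — all W, so L
n=13: →12(L), so W
n=14: →13(W), 11(W), 9(W), 8(W) — all W, so L
n=15: →14(L), so W
n=16: →15(W), 13(W), 11(W), 10(W) — all W, so L
n=17: →16(L), so W
n=18: →12(L), so W
n=19: →16(L), so W
n=20: →14(L), so W
n=21: →16(L), so W
n=22: →16(L), so W
n=23: →22(W), 20(W), 18(W), 17(W) — all W, so L
n=24: →23(L), so W
n=25: →24(W), 22(W), 20(W), 19(W) — all W, so L
n=26: →25(L), so W
n=27: →26(W), 24(W), 22(W), 21(W) — all W, so L
n=28: →27(L), so W
n=29: →23(L), so W
n=30: →27(L), so W
n=31: →25(L), so W
n=32: →27(L), so W
n=33: →27(L), so W
n=34: →33(W), 31(W), 29(W), 28(W) — all W, so L
n=35: →34(L), so W
n=36: →35(W), 33(W), 31(W), 30(W) — all W, so L
L entries with 0 ≤ n ≤ 36: n = 1, 3, 5, 12, 14, 16, 23, 25, 27, 34, 36; that makes 11.

11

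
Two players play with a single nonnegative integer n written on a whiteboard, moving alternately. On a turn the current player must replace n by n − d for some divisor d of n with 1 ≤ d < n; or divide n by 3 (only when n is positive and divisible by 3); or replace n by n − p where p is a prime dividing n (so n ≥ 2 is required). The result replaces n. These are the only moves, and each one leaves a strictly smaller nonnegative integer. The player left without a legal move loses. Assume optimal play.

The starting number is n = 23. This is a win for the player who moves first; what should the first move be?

Move to 0.

Label each position W (a win for the player to move) or L (a loss). A position with no legal move is L; any other position is W exactly when some move reaches an L, and L when every move reaches a W.
n=0: no move → L
n=1: no move → L
n=2: reaches L-position 0 → W
n=3: reaches L-position 0 → W
n=4: only reaches 2(W), 3(W), all W → L
n=5: reaches L-position 0 → W
n=6: reaches L-position 4 → W
n=7: reaches L-position 0 → W
n=8: reaches L-position 4 → W
n=9: only reaches 3(W), 6(W), 8(W), all W → L
n=10: reaches L-position 9 → W
n=11: reaches L-position 0 → W
n=12: reaches L-position 4 → W
n=13: reaches L-position 0 → W
n=14: only reaches 7(W), 12(W), 13(W), all W → L
n=15: reaches L-position 14 → W
n=16: reaches L-position 14 → W
n=17: reaches L-position 0 → W
n=18: reaches L-position 9 → W
n=19: reaches L-position 0 → W
n=20: only reaches 10(W), 15(W), 16(W), 18(W), 19(W), all W → L
n=21: reaches L-position 14 → W
n=22: reaches L-position 20 → W
n=23: reaches L-position 0 → W
From 23, the L positions reachable in one move are: 0.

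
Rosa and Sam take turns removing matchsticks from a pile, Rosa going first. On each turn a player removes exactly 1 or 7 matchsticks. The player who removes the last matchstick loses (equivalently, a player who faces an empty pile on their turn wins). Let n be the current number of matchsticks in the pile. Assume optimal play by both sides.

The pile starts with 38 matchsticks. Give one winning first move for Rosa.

Label each position W (a win for the player to move) or L (a loss). A position with no legal move is W; any other position is W exactly when some move reaches an L, and L when every move reaches a W.
n=0: no move; the opponent has just taken the last matchstick and therefore loses → W
n=1: only reaches 0(W), which is W → L
n=2: reaches L-position 1 → W
n=3: only reaches 2(W), which is W → L
n=4: reaches L-position 3 → W
n=5: only reaches 4(W), which is W → L
n=6: reaches L-position 5 → W
n=7: only reaches 6(W), 0(W), all W → L
n=8: reaches L-position 7 → W
n=9: only reaches 8(W), 2(W), all W → L
n=10: reaches L-position 9 → W
n=11: only reaches 10(W), 4(W), all W → L
n=12: reaches L-position 11 → W
n=13: only reaches 12(W), 6(W), all W → L
n=14: reaches L-position 13 → W
n=15: only reaches 14(W), 8(W), all W → L
n=16: reaches L-position 15 → W
n=17: only reaches 16(W), 10(W), all W → L
n=18: reaches L-position 17 → W
n=19: only reaches 18(W), 12(W), all W → L
n=20: reaches L-position 19 → W
n=21: only reaches 20(W), 14(W), all W → L
n=22: reaches L-position 21 → W
n=23: only reaches 22(W), 16(W), all W → L
n=24: reaches L-position 23 → W
n=25: only reaches 24(W), 18(W), all W → L
n=26: reaches L-position 25 → W
n=27: only reaches 26(W), 20(W), all W → L
n=28: reaches L-position 27 → W
n=29: only reaches 28(W), 22(W), all W → L
n=30: reaches L-position 29 → W
n=31: only reaches 30(W), 24(W), all W → L
n=32: reaches L-position 31 → W
n=33: only reaches 32(W), 26(W), all W → L
n=34: reaches L-position 33 → W
n=35: only reaches 34(W), 28(W), all W → L
n=36: reaches L-position 35 → W
n=37: only reaches 36(W), 30(W), all W → L
n=38: reaches L-position 37 → W
From 38, the L positions reachable in one move are: 37, 31. Any move reaching one of these is winning.

Remove 1, leaving 37.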